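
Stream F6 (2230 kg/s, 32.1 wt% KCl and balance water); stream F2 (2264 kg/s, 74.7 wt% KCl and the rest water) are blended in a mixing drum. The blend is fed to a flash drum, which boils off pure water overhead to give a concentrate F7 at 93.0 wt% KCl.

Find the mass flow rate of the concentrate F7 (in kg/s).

2588 kg/s

KCl entering = 2230×0.321 + 2264×0.747 = 2407 kg/s.
All KCl reports to F7, so F7 = 2407/0.930 = 2588.2 kg/s.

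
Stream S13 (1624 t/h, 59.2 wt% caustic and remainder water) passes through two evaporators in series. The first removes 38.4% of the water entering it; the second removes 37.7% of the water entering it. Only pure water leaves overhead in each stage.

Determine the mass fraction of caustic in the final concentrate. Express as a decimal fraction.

0.7908

water in feed = 1624×0.408 = 662.59 t/h.
After stage 1: water left = (1−0.384)×662.59 = 408.16; stream total = 1369.6 t/h.
After stage 2: water left = (1−0.377)×408.16 = 254.28; final concentrate = 1215.7 t/h.
caustic fraction = 961.41/1215.7 = 0.7908.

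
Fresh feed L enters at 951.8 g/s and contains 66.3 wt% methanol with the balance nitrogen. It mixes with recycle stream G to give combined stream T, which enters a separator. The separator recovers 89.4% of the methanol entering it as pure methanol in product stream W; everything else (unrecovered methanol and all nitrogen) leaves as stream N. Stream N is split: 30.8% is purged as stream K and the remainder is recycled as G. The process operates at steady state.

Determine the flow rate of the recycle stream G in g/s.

770.6 g/s

nitrogen enters only via L and leaves only via the purge: 951.8×0.337 = 0.308×(nitrogen in N), and the separator passes all nitrogen, so nitrogen in T = nitrogen in N = 1041.4 g/s.
methanol in T: m_A = 951.8×0.663 + (1−0.308)·(1−0.894)·m_A, so m_A = 631.04/0.9266 = 681 g/s.
N = (1−0.894)×681 + 1041.4 = 1113.6 g/s.
Recycle G = (1−0.308)×1113.6 = 770.61 g/s.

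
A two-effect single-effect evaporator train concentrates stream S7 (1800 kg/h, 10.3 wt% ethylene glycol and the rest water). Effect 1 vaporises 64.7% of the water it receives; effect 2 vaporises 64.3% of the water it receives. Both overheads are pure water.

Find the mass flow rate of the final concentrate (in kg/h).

water in feed = 1800×0.897 = 1614.6 kg/h.
After stage 1: water left = (1−0.647)×1614.6 = 569.95; stream total = 755.35 kg/h.
After stage 2: water left = (1−0.643)×569.95 = 203.47; final concentrate = 388.87 kg/h.

388.9 kg/h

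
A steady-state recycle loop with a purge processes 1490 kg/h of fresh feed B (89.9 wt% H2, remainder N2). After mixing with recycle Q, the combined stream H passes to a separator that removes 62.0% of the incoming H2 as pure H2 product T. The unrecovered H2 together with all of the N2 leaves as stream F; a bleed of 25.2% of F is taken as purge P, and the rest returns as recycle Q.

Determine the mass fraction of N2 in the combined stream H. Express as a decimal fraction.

N2 enters only via B and leaves only via the purge: 1490×0.101 = 0.252×(N2 in F), and the separator passes all N2, so N2 in H = N2 in F = 597.18 kg/h.
H2 in H: m_A = 1490×0.899 + (1−0.252)·(1−0.620)·m_A, so m_A = 1339.5/0.7158 = 1871.5 kg/h.
H = 1871.5 + 597.18 = 2468.6 kg/h.
N2 fraction in H = 597.18/2468.6 = 0.2419.

0.2419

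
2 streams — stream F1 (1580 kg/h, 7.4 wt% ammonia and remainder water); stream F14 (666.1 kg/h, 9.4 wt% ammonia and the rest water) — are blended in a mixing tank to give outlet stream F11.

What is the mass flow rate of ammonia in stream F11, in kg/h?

179.5 kg/h

ammonia out = ammonia in = 1580×0.074 + 666.1×0.094 = 179.53 kg/h.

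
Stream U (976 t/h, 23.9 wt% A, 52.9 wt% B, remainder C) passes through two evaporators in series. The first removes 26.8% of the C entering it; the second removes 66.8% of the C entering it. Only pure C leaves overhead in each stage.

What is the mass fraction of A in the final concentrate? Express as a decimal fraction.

C in feed = 976×0.232 = 226.43 t/h.
After stage 1: C left = (1−0.268)×226.43 = 165.75; stream total = 915.32 t/h.
After stage 2: C left = (1−0.668)×165.75 = 55.028; final concentrate = 804.6 t/h.
A fraction = 233.26/804.6 = 0.2899.

0.2899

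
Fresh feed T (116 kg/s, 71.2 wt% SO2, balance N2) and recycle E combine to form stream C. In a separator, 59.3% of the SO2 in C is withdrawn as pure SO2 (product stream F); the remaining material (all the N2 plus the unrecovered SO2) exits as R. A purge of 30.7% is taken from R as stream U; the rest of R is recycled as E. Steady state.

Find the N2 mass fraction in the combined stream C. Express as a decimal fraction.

0.486

N2 enters only via T and leaves only via the purge: 116×0.288 = 0.307×(N2 in R), and the separator passes all N2, so N2 in C = N2 in R = 108.82 kg/s.
SO2 in C: m_A = 116×0.712 + (1−0.307)·(1−0.593)·m_A, so m_A = 82.592/0.7179 = 115.04 kg/s.
C = 115.04 + 108.82 = 223.86 kg/s.
N2 fraction in C = 108.82/223.86 = 0.486.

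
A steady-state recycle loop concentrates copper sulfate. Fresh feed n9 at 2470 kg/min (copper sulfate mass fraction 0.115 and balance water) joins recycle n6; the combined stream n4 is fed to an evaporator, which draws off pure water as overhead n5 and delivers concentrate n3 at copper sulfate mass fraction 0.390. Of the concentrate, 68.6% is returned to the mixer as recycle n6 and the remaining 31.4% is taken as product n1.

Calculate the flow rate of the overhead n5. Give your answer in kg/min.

Overall copper sulfate balance (none leaves overhead): copper sulfate in fresh feed = copper sulfate in product, i.e. 2470×0.115 = (1−0.686)·n3·0.390.
n3 = 284.05/(0.390×0.314) = 2319.5 kg/min.
Recycle n6 = 0.686×2319.5 = 1591.2 kg/min.
Combined feed n4 = 2470 + 1591.2 = 4061.2 kg/min.
Overhead n5 = n4 − n3 = 4061.2 − 2319.5 = 1741.7 kg/min.

1742 kg/min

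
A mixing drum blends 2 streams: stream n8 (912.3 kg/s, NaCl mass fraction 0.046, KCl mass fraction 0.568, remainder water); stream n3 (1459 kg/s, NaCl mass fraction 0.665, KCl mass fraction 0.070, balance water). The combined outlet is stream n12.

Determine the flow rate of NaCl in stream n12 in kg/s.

NaCl out = NaCl in = 912.3×0.046 + 1459×0.665 = 1012.2 kg/s.

1012 kg/s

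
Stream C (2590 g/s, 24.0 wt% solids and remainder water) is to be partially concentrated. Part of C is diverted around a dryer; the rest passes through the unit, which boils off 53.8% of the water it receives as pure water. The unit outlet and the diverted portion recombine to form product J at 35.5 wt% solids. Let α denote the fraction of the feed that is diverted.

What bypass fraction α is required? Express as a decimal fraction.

0.208

All 2590×0.240 = 621.6 g/s of solids reaches J, so J = 621.6/0.355 = 1751 g/s and vapour = 839.01 g/s.
The evaporator receives (1−α)·2590 of feed at 0.760 water and removes 0.538 of that water:
0.538×0.760×(1−α)×2590 = 839.01
(1−α) = 839.01/1059 = 0.7923;  α = 0.2077.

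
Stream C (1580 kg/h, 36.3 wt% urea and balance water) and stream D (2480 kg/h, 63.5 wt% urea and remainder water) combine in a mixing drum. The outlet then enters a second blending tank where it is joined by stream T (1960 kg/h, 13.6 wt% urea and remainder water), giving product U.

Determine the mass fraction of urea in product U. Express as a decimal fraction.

0.4011

Overall, product flow = 6020 kg/h.
urea in = 1580×0.363 + 2480×0.635 + 1960×0.136 = 2414.9 kg/h.
urea fraction in U = 0.4011.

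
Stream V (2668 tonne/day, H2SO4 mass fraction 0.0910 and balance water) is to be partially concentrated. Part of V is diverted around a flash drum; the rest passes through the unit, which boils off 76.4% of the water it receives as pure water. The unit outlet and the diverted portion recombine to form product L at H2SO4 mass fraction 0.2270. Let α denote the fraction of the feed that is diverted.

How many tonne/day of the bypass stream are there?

366.3 tonne/day

All 2668×0.091 = 242.79 tonne/day of H2SO4 reaches L, so L = 242.79/0.227 = 1069.6 tonne/day and vapour = 1598.4 tonne/day.
The evaporator receives (1−α)·2668 of feed at 0.909 water and removes 0.764 of that water:
0.764×0.909×(1−α)×2668 = 1598.4
(1−α) = 1598.4/1852.9 = 0.8627;  α = 0.1373.
Bypass flow = 0.1373×2668 = 366.34 tonne/day.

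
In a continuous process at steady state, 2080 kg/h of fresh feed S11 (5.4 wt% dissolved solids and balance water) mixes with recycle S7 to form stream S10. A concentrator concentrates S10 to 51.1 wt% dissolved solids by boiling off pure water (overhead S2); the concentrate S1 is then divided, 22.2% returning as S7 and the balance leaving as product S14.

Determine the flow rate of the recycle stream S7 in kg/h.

62.72 kg/h

Overall dissolved solids balance (none leaves overhead): dissolved solids in fresh feed = dissolved solids in product, i.e. 2080×0.054 = (1−0.222)·S1·0.511.
S1 = 112.32/(0.511×0.778) = 282.52 kg/h.
Recycle S7 = 0.222×282.52 = 62.721 kg/h.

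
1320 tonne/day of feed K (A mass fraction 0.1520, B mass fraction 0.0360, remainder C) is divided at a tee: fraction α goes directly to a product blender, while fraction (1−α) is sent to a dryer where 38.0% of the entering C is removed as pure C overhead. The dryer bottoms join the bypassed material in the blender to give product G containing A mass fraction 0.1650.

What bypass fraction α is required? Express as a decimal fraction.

0.745

All 1320×0.152 = 200.64 tonne/day of A reaches G, so G = 200.64/0.165 = 1216 tonne/day and vapour = 104 tonne/day.
The evaporator receives (1−α)·1320 of feed at 0.812 C and removes 0.380 of that C:
0.380×0.812×(1−α)×1320 = 104
(1−α) = 104/407.3 = 0.2553;  α = 0.7447.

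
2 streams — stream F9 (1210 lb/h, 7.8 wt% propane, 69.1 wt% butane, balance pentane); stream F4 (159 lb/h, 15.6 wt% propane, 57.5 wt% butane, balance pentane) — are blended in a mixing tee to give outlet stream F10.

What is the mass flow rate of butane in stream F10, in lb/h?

butane out = butane in = 1210×0.691 + 159×0.575 = 927.53 lb/h.

927.5 lb/h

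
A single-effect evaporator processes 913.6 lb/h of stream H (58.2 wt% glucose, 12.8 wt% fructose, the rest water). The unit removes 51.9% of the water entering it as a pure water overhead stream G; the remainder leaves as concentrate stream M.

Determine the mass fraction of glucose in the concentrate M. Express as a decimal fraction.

0.685

glucose is not removed: 913.6×0.582 = 531.72 lb/h of glucose enters M.
water entering = 913.6×0.290 = 264.94 lb/h; overhead removed = 0.519×264.94 = 137.51 lb/h.
Concentrate = 913.6 − 137.51 = 776.09 lb/h.
Mass fraction = 531.72/776.09 = 0.685.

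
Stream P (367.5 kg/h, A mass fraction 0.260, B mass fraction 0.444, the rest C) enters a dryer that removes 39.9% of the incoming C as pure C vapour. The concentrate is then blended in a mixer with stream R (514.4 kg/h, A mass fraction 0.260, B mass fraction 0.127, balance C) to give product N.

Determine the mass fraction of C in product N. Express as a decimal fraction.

0.454

Vapour removed = 0.399×0.296×367.5 = 43.403 kg/h; concentrate = 324.1 kg/h.
C reaching the mixer = 65.377 (from concentrate) + 514.4×0.613 = 380.7 kg/h.
Product flow = 324.1 + 514.4 = 838.5 kg/h; C fraction = 0.454.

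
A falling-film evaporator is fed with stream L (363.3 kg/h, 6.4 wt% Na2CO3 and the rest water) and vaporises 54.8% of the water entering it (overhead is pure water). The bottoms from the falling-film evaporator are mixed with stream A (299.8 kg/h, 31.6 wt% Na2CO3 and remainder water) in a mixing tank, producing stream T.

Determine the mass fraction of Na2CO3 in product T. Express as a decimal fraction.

0.247

Vapour removed = 0.548×0.936×363.3 = 186.35 kg/h; concentrate = 176.95 kg/h.
Na2CO3 reaching the mixer = 23.251 (from concentrate) + 299.8×0.316 = 117.99 kg/h.
Product flow = 176.95 + 299.8 = 476.75 kg/h; Na2CO3 fraction = 0.247.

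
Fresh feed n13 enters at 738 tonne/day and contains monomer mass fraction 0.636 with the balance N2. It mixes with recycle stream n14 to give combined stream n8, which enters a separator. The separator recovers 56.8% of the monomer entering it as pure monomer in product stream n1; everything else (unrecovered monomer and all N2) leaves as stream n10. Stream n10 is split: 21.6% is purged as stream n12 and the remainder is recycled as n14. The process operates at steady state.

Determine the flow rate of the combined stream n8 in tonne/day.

1953 tonne/day

N2 enters only via n13 and leaves only via the purge: 738×0.364 = 0.216×(N2 in n10), and the separator passes all N2, so N2 in n8 = N2 in n10 = 1243.7 tonne/day.
monomer in n8: m_A = 738×0.636 + (1−0.216)·(1−0.568)·m_A, so m_A = 469.37/0.6613 = 709.75 tonne/day.
n8 = 709.75 + 1243.7 = 1953.4 tonne/day.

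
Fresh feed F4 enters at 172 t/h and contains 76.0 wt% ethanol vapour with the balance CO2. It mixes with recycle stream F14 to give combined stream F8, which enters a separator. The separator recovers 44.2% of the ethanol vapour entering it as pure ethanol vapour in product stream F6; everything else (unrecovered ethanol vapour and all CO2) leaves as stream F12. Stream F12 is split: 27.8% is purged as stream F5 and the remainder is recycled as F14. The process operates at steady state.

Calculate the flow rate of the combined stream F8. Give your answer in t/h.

367.4 t/h

CO2 enters only via F4 and leaves only via the purge: 172×0.240 = 0.278×(CO2 in F12), and the separator passes all CO2, so CO2 in F8 = CO2 in F12 = 148.49 t/h.
ethanol vapour in F8: m_A = 172×0.760 + (1−0.278)·(1−0.442)·m_A, so m_A = 130.72/0.5971 = 218.92 t/h.
F8 = 218.92 + 148.49 = 367.41 t/h.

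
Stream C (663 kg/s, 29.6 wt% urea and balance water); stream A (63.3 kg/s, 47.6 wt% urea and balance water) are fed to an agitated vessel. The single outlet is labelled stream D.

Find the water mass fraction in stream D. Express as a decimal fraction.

Total flow out = 663 + 63.3 = 726.3 kg/s.
water in = 663×0.704 + 63.3×0.524 = 499.92 kg/s.
water mass fraction in D = 499.92/726.3 = 0.6883.

0.6883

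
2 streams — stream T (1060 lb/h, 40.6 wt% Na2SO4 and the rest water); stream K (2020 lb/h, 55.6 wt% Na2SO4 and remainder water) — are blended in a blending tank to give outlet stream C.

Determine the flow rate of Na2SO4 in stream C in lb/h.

Na2SO4 out = Na2SO4 in = 1060×0.406 + 2020×0.556 = 1553.5 lb/h.

1553 lb/h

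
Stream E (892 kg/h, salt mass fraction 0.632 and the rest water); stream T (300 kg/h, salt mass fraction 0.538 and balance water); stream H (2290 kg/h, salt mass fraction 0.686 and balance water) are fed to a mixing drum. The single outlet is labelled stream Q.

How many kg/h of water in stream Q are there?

water out = water in = 892×0.368 + 300×0.462 + 2290×0.314 = 1185.9 kg/h.

1186 kg/h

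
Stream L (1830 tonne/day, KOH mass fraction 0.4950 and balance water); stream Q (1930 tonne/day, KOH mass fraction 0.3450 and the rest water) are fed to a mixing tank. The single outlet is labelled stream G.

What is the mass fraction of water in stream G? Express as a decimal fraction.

0.5820

Total flow out = 1830 + 1930 = 3760 tonne/day.
water in = 1830×0.505 + 1930×0.655 = 2188.3 tonne/day.
water mass fraction in G = 2188.3/3760 = 0.5820.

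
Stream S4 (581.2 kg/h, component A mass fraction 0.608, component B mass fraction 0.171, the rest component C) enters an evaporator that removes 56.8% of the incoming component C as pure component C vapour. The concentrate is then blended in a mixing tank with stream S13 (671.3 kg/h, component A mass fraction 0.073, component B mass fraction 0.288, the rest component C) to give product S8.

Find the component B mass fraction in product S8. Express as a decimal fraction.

Vapour removed = 0.568×0.221×581.2 = 72.957 kg/h; concentrate = 508.24 kg/h.
component B reaching the mixer = 99.385 (from concentrate) + 671.3×0.288 = 292.72 kg/h.
Product flow = 508.24 + 671.3 = 1179.5 kg/h; component B fraction = 0.248.

0.248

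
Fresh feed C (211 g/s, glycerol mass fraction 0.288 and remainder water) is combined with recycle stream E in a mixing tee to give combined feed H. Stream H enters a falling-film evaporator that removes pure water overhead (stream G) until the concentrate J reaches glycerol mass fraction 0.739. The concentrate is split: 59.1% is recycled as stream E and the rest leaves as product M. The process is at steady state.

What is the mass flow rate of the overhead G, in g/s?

Overall glycerol balance (none leaves overhead): glycerol in fresh feed = glycerol in product, i.e. 211×0.288 = (1−0.591)·J·0.739.
J = 60.768/(0.739×0.409) = 201.05 g/s.
Recycle E = 0.591×201.05 = 118.82 g/s.
Combined feed H = 211 + 118.82 = 329.82 g/s.
Overhead G = H − J = 329.82 − 201.05 = 128.77 g/s.

128.8 g/s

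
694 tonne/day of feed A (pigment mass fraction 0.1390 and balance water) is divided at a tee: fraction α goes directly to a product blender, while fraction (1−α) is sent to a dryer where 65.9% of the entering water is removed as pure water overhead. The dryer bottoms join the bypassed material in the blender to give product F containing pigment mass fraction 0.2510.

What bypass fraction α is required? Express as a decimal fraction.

All 694×0.139 = 96.466 tonne/day of pigment reaches F, so F = 96.466/0.251 = 384.33 tonne/day and vapour = 309.67 tonne/day.
The evaporator receives (1−α)·694 of feed at 0.861 water and removes 0.659 of that water:
0.659×0.861×(1−α)×694 = 309.67
(1−α) = 309.67/393.77 = 0.7864;  α = 0.2136.

0.214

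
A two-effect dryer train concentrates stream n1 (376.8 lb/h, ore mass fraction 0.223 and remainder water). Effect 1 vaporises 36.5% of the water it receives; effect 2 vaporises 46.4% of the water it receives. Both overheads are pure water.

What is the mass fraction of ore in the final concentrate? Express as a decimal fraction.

water in feed = 376.8×0.777 = 292.77 lb/h.
After stage 1: water left = (1−0.365)×292.77 = 185.91; stream total = 269.94 lb/h.
After stage 2: water left = (1−0.464)×185.91 = 99.648; final concentrate = 183.67 lb/h.
ore fraction = 84.026/183.67 = 0.457.

0.457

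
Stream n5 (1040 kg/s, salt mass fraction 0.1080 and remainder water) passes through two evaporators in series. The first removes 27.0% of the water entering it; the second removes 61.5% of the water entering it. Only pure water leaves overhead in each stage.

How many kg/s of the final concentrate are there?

water in feed = 1040×0.892 = 927.68 kg/s.
After stage 1: water left = (1−0.270)×927.68 = 677.21; stream total = 789.53 kg/s.
After stage 2: water left = (1−0.615)×677.21 = 260.72; final concentrate = 373.04 kg/s.

373 kg/s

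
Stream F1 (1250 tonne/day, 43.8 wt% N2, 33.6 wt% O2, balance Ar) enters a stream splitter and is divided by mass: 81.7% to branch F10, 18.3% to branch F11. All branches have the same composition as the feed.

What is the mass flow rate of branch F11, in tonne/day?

Branch F11 flow = 0.183×1250 = 228.75 tonne/day.

228.8 tonne/day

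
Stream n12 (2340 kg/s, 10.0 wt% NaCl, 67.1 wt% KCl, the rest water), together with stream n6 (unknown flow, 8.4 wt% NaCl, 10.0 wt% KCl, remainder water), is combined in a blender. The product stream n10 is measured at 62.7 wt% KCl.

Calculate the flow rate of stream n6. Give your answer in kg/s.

195.4 kg/s

Let n6 be the unknown flow. Total out = 2340 + n6.
KCl balance: 1570.1 + 0.100·n6 = 0.627·(2340 + n6)
(0.100 − 0.627)·n6 = 0.627×2340 − 1570.1 = -102.96
n6 = -102.96 / -0.527 = 195.37 kg/s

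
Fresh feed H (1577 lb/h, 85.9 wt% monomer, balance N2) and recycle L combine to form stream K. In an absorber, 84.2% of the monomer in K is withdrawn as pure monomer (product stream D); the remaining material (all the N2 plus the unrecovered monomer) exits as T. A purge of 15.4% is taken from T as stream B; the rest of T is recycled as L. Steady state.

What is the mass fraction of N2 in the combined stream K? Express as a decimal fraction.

0.4801

N2 enters only via H and leaves only via the purge: 1577×0.141 = 0.154×(N2 in T), and the absorber passes all N2, so N2 in K = N2 in T = 1443.9 lb/h.
monomer in K: m_A = 1577×0.859 + (1−0.154)·(1−0.842)·m_A, so m_A = 1354.6/0.8663 = 1563.7 lb/h.
K = 1563.7 + 1443.9 = 3007.5 lb/h.
N2 fraction in K = 1443.9/3007.5 = 0.4801.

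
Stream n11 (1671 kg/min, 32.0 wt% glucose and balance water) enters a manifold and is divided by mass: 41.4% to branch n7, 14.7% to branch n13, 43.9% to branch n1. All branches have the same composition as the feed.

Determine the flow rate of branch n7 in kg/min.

Branch n7 flow = 0.414×1671 = 691.79 kg/min.

691.8 kg/min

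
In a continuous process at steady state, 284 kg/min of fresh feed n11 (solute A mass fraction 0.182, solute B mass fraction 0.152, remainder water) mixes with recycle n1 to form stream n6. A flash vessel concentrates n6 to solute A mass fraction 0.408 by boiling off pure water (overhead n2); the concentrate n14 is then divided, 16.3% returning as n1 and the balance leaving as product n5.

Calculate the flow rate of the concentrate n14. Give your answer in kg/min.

151.4 kg/min

Overall solute A balance (none leaves overhead): solute A in fresh feed = solute A in product, i.e. 284×0.182 = (1−0.163)·n14·0.408.
n14 = 51.688/(0.408×0.837) = 151.36 kg/min.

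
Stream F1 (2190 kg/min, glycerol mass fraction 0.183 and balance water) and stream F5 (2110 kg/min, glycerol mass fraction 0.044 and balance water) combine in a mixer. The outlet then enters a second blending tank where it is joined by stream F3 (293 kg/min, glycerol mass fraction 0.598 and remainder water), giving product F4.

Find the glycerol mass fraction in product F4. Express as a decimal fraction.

Overall, product flow = 4593 kg/min.
glycerol in = 2190×0.183 + 2110×0.044 + 293×0.598 = 668.82 kg/min.
glycerol fraction in F4 = 0.146.

0.146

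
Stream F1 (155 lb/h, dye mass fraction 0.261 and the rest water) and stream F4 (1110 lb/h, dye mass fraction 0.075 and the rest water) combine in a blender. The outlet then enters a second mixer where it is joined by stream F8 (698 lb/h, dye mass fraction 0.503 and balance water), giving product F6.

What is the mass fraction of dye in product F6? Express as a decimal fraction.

0.242

Overall, product flow = 1963 lb/h.
dye in = 155×0.261 + 1110×0.075 + 698×0.503 = 474.8 lb/h.
dye fraction in F6 = 0.242.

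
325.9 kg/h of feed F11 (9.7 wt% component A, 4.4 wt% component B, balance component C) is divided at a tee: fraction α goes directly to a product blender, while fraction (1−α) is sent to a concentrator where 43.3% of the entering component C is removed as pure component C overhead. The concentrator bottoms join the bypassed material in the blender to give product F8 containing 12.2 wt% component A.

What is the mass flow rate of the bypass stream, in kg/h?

All 325.9×0.097 = 31.612 kg/h of component A reaches F8, so F8 = 31.612/0.122 = 259.12 kg/h and vapour = 66.783 kg/h.
The evaporator receives (1−α)·325.9 of feed at 0.859 component C and removes 0.433 of that component C:
0.433×0.859×(1−α)×325.9 = 66.783
(1−α) = 66.783/121.22 = 0.5509;  α = 0.4491.
Bypass flow = 0.4491×325.9 = 146.35 kg/h.

146.4 kg/h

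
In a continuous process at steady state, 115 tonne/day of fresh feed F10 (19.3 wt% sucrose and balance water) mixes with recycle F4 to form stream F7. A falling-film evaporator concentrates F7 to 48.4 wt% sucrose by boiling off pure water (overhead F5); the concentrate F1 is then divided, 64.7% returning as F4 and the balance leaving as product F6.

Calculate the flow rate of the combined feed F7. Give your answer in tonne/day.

Overall sucrose balance (none leaves overhead): sucrose in fresh feed = sucrose in product, i.e. 115×0.193 = (1−0.647)·F1·0.484.
F1 = 22.195/(0.484×0.353) = 129.91 tonne/day.
Recycle F4 = 0.647×129.91 = 84.05 tonne/day.
Combined feed F7 = 115 + 84.05 = 199.05 tonne/day.

199.1 tonne/day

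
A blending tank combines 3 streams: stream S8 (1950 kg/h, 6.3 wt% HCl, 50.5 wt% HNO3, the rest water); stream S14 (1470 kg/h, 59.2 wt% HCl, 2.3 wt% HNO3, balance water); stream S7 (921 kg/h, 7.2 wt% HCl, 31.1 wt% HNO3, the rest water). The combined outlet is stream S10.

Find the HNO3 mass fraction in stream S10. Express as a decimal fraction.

0.301

Total flow out = 1950 + 1470 + 921 = 4341 kg/h.
HNO3 in = 1950×0.505 + 1470×0.023 + 921×0.311 = 1305 kg/h.
HNO3 mass fraction in S10 = 1305/4341 = 0.301.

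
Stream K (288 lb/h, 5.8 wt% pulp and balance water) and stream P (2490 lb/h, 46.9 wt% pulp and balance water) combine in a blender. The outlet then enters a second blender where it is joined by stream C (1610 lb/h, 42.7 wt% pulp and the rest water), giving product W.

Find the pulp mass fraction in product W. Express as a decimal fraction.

0.427

Overall, product flow = 4388 lb/h.
pulp in = 288×0.058 + 2490×0.469 + 1610×0.427 = 1872 lb/h.
pulp fraction in W = 0.427.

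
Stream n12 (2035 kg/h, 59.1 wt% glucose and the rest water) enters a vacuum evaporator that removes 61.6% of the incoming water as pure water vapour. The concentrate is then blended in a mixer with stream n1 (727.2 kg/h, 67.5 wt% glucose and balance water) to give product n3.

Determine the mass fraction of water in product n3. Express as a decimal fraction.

0.2471

Vapour removed = 0.616×0.409×2035 = 512.71 kg/h; concentrate = 1522.3 kg/h.
water reaching the mixer = 319.61 (from concentrate) + 727.2×0.325 = 555.95 kg/h.
Product flow = 1522.3 + 727.2 = 2249.5 kg/h; water fraction = 0.2471.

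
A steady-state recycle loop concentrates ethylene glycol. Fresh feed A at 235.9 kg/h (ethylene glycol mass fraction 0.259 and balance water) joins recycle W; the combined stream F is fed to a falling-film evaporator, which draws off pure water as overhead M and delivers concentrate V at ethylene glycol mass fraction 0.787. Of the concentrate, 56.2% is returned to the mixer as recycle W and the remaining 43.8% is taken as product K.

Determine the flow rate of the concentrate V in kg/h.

177.2 kg/h

Overall ethylene glycol balance (none leaves overhead): ethylene glycol in fresh feed = ethylene glycol in product, i.e. 235.9×0.259 = (1−0.562)·V·0.787.
V = 61.098/(0.787×0.438) = 177.25 kg/h.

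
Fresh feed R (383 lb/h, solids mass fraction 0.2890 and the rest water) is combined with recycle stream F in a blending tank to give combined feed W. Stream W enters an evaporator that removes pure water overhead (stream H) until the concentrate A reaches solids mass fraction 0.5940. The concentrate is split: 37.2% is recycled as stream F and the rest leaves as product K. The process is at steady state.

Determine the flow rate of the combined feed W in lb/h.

493.4 lb/h

Overall solids balance (none leaves overhead): solids in fresh feed = solids in product, i.e. 383×0.289 = (1−0.372)·A·0.594.
A = 110.69/(0.594×0.628) = 296.72 lb/h.
Recycle F = 0.372×296.72 = 110.38 lb/h.
Combined feed W = 383 + 110.38 = 493.38 lb/h.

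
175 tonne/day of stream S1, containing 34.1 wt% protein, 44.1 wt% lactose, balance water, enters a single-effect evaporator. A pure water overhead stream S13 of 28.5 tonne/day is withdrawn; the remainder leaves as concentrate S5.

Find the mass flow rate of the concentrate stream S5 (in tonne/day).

146.5 tonne/day

Concentrate = 175 − 28.5 = 146.5 tonne/day.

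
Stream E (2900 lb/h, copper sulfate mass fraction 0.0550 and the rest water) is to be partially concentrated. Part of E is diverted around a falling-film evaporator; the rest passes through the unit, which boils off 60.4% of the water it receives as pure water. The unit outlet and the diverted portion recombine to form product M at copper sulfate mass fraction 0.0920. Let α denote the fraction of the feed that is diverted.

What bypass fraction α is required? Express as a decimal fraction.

0.295

All 2900×0.055 = 159.5 lb/h of copper sulfate reaches M, so M = 159.5/0.092 = 1733.7 lb/h and vapour = 1166.3 lb/h.
The evaporator receives (1−α)·2900 of feed at 0.945 water and removes 0.604 of that water:
0.604×0.945×(1−α)×2900 = 1166.3
(1−α) = 1166.3/1655.3 = 0.7046;  α = 0.2954.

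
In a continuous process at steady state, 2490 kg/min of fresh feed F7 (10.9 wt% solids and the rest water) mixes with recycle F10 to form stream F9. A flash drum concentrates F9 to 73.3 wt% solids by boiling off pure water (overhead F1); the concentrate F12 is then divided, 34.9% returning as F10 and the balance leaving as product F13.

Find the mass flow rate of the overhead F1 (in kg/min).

2120 kg/min

Overall solids balance (none leaves overhead): solids in fresh feed = solids in product, i.e. 2490×0.109 = (1−0.349)·F12·0.733.
F12 = 271.41/(0.733×0.651) = 568.78 kg/min.
Recycle F10 = 0.349×568.78 = 198.5 kg/min.
Combined feed F9 = 2490 + 198.5 = 2688.5 kg/min.
Overhead F1 = F9 − F12 = 2688.5 − 568.78 = 2119.7 kg/min.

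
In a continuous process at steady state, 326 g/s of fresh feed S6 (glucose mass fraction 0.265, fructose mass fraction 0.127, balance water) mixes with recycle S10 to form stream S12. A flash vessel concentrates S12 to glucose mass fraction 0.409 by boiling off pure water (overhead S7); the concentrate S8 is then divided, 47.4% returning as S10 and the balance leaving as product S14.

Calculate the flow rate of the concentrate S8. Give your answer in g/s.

401.6 g/s

Overall glucose balance (none leaves overhead): glucose in fresh feed = glucose in product, i.e. 326×0.265 = (1−0.474)·S8·0.409.
S8 = 86.39/(0.409×0.526) = 401.56 g/s.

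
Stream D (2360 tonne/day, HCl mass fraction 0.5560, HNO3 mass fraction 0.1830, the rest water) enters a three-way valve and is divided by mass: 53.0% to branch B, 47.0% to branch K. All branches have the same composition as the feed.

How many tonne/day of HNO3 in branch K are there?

Branch K total = 0.470×2360 = 1109.2 tonne/day.
HNO3 in K = 0.183×1109.2 = 202.98 tonne/day.

203 tonne/day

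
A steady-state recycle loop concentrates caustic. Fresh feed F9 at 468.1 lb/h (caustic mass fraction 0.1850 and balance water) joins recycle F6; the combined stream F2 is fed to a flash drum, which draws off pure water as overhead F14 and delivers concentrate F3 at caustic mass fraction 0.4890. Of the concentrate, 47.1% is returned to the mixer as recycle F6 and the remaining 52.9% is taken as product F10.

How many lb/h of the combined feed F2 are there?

625.8 lb/h

Overall caustic balance (none leaves overhead): caustic in fresh feed = caustic in product, i.e. 468.1×0.185 = (1−0.471)·F3·0.489.
F3 = 86.599/(0.489×0.529) = 334.77 lb/h.
Recycle F6 = 0.471×334.77 = 157.68 lb/h.
Combined feed F2 = 468.1 + 157.68 = 625.78 lb/h.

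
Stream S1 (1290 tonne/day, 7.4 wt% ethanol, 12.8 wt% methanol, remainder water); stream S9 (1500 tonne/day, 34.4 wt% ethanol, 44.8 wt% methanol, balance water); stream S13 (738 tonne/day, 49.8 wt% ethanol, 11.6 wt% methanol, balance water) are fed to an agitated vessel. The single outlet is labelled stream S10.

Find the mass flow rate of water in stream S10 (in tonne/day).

water out = water in = 1290×0.798 + 1500×0.208 + 738×0.386 = 1626.3 tonne/day.

1626 tonne/day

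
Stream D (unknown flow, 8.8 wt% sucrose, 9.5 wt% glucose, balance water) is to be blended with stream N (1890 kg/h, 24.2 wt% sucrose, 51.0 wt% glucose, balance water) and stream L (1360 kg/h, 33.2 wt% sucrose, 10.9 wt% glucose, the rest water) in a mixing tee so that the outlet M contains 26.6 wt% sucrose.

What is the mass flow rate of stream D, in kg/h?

249.4 kg/h

Let D be the unknown flow. Total out = 3250 + D.
sucrose balance: 908.9 + 0.088·D = 0.266·(3250 + D)
(0.088 − 0.266)·D = 0.266×3250 − 908.9 = -44.4
D = -44.4 / -0.178 = 249.44 kg/h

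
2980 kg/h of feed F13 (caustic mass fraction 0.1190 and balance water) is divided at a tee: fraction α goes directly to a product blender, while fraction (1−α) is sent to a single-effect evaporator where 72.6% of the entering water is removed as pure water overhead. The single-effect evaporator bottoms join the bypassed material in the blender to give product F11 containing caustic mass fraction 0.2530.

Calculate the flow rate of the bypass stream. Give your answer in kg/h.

512.3 kg/h

All 2980×0.119 = 354.62 kg/h of caustic reaches F11, so F11 = 354.62/0.253 = 1401.7 kg/h and vapour = 1578.3 kg/h.
The evaporator receives (1−α)·2980 of feed at 0.881 water and removes 0.726 of that water:
0.726×0.881×(1−α)×2980 = 1578.3
(1−α) = 1578.3/1906 = 0.8281;  α = 0.1719.
Bypass flow = 0.1719×2980 = 512.32 kg/h.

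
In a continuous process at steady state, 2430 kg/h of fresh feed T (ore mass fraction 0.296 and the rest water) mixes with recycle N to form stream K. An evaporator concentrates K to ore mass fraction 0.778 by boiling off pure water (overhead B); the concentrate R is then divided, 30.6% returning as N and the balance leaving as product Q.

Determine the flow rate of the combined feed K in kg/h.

2838 kg/h

Overall ore balance (none leaves overhead): ore in fresh feed = ore in product, i.e. 2430×0.296 = (1−0.306)·R·0.778.
R = 719.28/(0.778×0.694) = 1332.2 kg/h.
Recycle N = 0.306×1332.2 = 407.64 kg/h.
Combined feed K = 2430 + 407.64 = 2837.6 kg/h.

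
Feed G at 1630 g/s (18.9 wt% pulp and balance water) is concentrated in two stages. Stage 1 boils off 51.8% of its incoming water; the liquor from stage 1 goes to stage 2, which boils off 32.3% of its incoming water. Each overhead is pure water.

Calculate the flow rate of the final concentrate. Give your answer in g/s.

water in feed = 1630×0.811 = 1321.9 g/s.
After stage 1: water left = (1−0.518)×1321.9 = 637.17; stream total = 945.24 g/s.
After stage 2: water left = (1−0.323)×637.17 = 431.36; final concentrate = 739.43 g/s.

739.4 g/s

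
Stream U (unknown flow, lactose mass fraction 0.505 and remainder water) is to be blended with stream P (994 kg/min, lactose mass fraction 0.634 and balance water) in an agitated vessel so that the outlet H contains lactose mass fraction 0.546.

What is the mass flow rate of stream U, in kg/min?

2133 kg/min

Let U be the unknown flow. Total out = 994 + U.
lactose balance: 630.2 + 0.505·U = 0.546·(994 + U)
(0.505 − 0.546)·U = 0.546×994 − 630.2 = -87.472
U = -87.472 / -0.041 = 2133.5 kg/min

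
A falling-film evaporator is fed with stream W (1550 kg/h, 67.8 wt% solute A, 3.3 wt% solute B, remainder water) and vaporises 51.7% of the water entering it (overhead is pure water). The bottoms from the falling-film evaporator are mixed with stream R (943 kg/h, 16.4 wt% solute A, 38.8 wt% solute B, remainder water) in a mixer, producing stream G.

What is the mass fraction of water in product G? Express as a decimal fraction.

Vapour removed = 0.517×0.289×1550 = 231.59 kg/h; concentrate = 1318.4 kg/h.
water reaching the mixer = 216.36 (from concentrate) + 943×0.448 = 638.82 kg/h.
Product flow = 1318.4 + 943 = 2261.4 kg/h; water fraction = 0.282.

0.282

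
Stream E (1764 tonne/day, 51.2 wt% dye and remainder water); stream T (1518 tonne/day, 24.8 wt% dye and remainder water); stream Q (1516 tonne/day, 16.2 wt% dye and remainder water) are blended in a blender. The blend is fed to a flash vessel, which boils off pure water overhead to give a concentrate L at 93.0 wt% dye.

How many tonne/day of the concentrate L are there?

1640 tonne/day

dye entering = 1764×0.512 + 1518×0.248 + 1516×0.162 = 1525.2 tonne/day.
All dye reports to L, so L = 1525.2/0.930 = 1640 tonne/day.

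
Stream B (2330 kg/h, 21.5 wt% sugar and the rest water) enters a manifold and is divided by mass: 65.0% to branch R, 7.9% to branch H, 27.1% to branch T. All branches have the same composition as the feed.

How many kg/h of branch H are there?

184.1 kg/h

Branch H flow = 0.079×2330 = 184.07 kg/h.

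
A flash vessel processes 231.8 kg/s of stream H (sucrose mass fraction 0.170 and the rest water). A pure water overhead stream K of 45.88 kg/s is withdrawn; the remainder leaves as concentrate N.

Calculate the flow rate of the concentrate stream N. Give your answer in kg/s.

Concentrate = 231.8 − 45.88 = 185.92 kg/s.

185.9 kg/s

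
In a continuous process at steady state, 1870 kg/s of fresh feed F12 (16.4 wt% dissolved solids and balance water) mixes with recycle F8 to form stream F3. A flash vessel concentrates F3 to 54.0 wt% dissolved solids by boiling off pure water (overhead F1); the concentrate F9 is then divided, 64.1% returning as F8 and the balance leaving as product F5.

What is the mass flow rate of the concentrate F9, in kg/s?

Overall dissolved solids balance (none leaves overhead): dissolved solids in fresh feed = dissolved solids in product, i.e. 1870×0.164 = (1−0.641)·F9·0.540.
F9 = 306.68/(0.540×0.359) = 1582 kg/s.

1582 kg/s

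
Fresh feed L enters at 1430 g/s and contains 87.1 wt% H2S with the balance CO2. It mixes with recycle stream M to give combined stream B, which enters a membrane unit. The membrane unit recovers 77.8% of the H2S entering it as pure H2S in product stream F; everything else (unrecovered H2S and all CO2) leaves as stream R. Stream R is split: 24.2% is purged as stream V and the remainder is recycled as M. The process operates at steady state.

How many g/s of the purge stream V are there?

264.9 g/s

CO2 enters only via L and leaves only via the purge: 1430×0.129 = 0.242×(CO2 in R), and the membrane unit passes all CO2, so CO2 in B = CO2 in R = 762.27 g/s.
H2S in B: m_A = 1430×0.871 + (1−0.242)·(1−0.778)·m_A, so m_A = 1245.5/0.8317 = 1497.5 g/s.
R = (1−0.778)×1497.5 + 762.27 = 1094.7 g/s.
Purge V = 0.242×1094.7 = 264.92 g/s.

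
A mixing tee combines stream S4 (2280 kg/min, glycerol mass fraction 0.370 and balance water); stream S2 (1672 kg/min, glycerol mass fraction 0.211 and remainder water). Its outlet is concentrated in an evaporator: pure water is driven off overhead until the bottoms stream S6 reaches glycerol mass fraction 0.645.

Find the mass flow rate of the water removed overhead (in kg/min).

glycerol entering = 2280×0.370 + 1672×0.211 = 1196.4 kg/min.
All glycerol reports to S6, so S6 = 1196.4/0.645 = 1854.9 kg/min.
Total feed = 3952 kg/min; overhead = 3952 − 1854.9 = 2097.1 kg/min.

2097 kg/min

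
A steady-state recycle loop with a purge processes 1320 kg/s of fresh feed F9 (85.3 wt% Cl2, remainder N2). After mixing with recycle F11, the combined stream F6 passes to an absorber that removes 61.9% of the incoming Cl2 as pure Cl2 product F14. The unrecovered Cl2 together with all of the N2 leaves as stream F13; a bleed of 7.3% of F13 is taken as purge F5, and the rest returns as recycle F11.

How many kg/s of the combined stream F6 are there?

N2 enters only via F9 and leaves only via the purge: 1320×0.147 = 0.073×(N2 in F13), and the absorber passes all N2, so N2 in F6 = N2 in F13 = 2658.1 kg/s.
Cl2 in F6: m_A = 1320×0.853 + (1−0.073)·(1−0.619)·m_A, so m_A = 1126/0.6468 = 1740.8 kg/s.
F6 = 1740.8 + 2658.1 = 4398.9 kg/s.

4399 kg/s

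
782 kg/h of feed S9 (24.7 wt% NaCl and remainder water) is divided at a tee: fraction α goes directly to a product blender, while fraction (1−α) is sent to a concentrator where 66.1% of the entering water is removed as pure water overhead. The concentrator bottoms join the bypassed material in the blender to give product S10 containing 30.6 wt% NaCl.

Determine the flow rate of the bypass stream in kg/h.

All 782×0.247 = 193.15 kg/h of NaCl reaches S10, so S10 = 193.15/0.306 = 631.22 kg/h and vapour = 150.78 kg/h.
The evaporator receives (1−α)·782 of feed at 0.753 water and removes 0.661 of that water:
0.661×0.753×(1−α)×782 = 150.78
(1−α) = 150.78/389.23 = 0.3874;  α = 0.6126.
Bypass flow = 0.6126×782 = 479.07 kg/h.

479.1 kg/h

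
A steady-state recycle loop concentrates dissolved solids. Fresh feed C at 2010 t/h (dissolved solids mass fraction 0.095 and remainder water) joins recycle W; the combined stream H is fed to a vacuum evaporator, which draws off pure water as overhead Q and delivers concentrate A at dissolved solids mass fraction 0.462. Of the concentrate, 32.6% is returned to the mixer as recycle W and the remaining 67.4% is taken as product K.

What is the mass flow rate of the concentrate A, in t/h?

Overall dissolved solids balance (none leaves overhead): dissolved solids in fresh feed = dissolved solids in product, i.e. 2010×0.095 = (1−0.326)·A·0.462.
A = 190.95/(0.462×0.674) = 613.22 t/h.

613.2 t/h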